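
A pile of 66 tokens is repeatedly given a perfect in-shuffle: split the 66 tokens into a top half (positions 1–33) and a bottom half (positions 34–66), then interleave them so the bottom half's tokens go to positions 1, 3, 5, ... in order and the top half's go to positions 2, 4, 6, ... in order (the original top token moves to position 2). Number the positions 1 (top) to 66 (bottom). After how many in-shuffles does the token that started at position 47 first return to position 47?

Follow position 47 under repeated in-shuffles:
47 → 27 → 54 → 41 → 15 → 30 → 60 → 53 → ... → 47 (length 66)
It first returns after 66 in-shuffles.

66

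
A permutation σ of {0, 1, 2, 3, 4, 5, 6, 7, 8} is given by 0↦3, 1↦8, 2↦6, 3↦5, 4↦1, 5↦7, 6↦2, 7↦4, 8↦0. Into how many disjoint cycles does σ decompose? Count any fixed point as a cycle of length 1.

2

Cycle decomposition: (0 3 5 7 4 1 8) (2 6).
2 cycles.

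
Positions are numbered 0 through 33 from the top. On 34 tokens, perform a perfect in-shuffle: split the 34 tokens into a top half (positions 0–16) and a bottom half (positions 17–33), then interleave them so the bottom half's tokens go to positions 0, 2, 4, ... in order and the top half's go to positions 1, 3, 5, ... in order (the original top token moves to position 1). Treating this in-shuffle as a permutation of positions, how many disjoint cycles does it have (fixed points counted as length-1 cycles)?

Trace each unvisited position around until it returns:
(0 1 3 7 15 31 ... len 12) (2 5 11 23 12 25 ... len 12) (4 9 19) (6 13 27 20) (14 29 24)
5 cycles in total.

5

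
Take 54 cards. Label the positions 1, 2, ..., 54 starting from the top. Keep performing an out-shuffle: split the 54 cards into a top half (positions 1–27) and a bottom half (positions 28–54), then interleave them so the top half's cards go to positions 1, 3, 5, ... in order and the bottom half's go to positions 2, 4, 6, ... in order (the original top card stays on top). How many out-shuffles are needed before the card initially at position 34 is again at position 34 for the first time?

Follow position 34 under repeated out-shuffles:
34 → 14 → 27 → 53 → 52 → 50 → 46 → 38 → ... → 34 (length 52)
It first returns after 52 out-shuffles.

52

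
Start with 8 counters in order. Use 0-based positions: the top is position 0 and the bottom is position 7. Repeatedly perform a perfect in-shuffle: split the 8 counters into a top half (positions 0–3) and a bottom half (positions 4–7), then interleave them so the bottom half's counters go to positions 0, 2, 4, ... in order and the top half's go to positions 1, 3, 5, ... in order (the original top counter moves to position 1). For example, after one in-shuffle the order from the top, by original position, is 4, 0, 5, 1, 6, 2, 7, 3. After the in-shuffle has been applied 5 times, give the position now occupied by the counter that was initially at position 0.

4

Track the counter's position through each in-shuffle:
0 → 1 → 3 → 7 → 6 → 4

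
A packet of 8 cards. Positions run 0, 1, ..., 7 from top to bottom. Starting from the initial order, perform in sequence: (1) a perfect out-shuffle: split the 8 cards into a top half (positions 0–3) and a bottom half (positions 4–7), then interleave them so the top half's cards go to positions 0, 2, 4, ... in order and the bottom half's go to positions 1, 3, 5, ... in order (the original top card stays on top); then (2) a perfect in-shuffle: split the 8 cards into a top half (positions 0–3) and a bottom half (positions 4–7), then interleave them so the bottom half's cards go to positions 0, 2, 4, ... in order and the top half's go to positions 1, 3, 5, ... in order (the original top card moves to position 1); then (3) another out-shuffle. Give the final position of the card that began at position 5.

Track the card from position 5 forward through each operation:
  after op 1 (out-shuffle): 5 → 3
  after op 2 (in-shuffle): 3 → 7
  after op 3 (out-shuffle): 7 → 7

7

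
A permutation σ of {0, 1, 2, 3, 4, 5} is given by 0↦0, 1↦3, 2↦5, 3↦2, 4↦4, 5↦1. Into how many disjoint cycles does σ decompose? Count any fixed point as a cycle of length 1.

3

Cycle decomposition: (0) (1 3 2 5) (4).
3 cycles.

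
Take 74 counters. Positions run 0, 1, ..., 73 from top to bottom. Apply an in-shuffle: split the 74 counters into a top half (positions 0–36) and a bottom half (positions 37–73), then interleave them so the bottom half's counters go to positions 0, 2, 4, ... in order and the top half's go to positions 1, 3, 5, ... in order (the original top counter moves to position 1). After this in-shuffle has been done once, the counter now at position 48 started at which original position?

Work backwards from position 48, undoing one in-shuffle at a time:
48 ← 61
So the counter now at position 48 started at position 61.

61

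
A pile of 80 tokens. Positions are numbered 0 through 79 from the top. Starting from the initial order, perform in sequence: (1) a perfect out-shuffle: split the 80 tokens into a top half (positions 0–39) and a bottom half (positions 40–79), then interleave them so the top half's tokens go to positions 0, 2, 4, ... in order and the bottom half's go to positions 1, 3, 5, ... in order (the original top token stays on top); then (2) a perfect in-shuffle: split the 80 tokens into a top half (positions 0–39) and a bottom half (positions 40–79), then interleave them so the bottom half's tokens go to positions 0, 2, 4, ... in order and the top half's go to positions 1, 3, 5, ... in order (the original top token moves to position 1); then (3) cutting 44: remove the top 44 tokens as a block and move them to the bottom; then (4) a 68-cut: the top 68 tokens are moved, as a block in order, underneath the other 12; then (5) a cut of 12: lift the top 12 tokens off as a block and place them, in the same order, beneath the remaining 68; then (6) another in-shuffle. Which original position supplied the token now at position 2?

1

Undo the operations in reverse order, starting from position 2:
  undo op 6 (in-shuffle, from bottom half): 2 ← 41
  undo op 5 (cut 12): 41 ← 53
  undo op 4 (cut 68): 53 ← 41
  undo op 3 (cut 44): 41 ← 5
  undo op 2 (in-shuffle, from top half): 5 ← 2
  undo op 1 (out-shuffle, from top half): 2 ← 1
So the token at position 2 came from original position 1.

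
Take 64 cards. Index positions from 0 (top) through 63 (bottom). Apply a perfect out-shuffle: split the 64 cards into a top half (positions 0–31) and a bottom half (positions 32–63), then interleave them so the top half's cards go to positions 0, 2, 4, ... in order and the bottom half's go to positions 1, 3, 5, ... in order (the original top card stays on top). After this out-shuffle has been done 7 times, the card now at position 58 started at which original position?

29

Work backwards from position 58, undoing one out-shuffle at a time:
58 ← 29 ← 46 ← 23 ← 43 ← 53 ← 58 ← 29
So the card now at position 58 started at position 29.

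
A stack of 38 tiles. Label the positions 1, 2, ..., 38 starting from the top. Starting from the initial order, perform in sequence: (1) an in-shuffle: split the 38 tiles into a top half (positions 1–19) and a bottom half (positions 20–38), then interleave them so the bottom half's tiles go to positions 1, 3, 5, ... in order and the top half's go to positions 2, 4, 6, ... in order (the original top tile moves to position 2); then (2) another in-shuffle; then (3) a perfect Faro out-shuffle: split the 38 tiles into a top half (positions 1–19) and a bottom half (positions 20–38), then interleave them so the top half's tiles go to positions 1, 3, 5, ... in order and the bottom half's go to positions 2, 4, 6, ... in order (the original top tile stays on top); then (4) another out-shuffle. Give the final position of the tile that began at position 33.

Track the tile from position 33 forward through each operation:
  after op 1 (in-shuffle): 33 → 27
  after op 2 (in-shuffle): 27 → 15
  after op 3 (out-shuffle): 15 → 29
  after op 4 (out-shuffle): 29 → 20

20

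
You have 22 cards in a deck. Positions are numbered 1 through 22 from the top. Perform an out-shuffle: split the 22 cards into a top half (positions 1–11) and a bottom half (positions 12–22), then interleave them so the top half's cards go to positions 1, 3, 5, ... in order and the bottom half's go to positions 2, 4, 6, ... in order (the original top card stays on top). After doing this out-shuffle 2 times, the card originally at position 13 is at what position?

7

Track the card's position through each out-shuffle:
13 → 4 → 7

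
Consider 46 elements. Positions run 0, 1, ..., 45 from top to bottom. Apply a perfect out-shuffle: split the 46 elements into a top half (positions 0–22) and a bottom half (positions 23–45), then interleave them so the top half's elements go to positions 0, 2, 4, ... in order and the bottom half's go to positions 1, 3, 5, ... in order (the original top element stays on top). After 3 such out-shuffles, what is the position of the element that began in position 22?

Track the element's position through each out-shuffle:
22 → 44 → 43 → 41

41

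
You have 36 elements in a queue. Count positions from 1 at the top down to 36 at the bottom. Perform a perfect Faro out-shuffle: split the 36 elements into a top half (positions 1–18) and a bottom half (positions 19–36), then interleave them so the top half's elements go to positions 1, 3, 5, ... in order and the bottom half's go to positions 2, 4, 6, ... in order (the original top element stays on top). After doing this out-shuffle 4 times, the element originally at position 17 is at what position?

12

Track the element's position through each out-shuffle:
17 → 33 → 30 → 24 → 12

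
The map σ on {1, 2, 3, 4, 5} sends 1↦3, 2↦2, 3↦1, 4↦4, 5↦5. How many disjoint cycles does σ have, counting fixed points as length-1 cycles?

Cycle decomposition: (1 3) (2) (4) (5).
4 cycles.

4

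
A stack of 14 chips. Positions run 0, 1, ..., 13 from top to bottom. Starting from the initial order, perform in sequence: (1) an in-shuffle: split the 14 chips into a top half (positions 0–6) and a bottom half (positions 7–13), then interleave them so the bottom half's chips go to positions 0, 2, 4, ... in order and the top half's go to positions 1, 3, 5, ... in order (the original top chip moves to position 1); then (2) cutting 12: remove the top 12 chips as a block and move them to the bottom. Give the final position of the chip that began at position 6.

1

Track the chip from position 6 forward through each operation:
  after op 1 (in-shuffle): 6 → 13
  after op 2 (cut 12): 13 → 1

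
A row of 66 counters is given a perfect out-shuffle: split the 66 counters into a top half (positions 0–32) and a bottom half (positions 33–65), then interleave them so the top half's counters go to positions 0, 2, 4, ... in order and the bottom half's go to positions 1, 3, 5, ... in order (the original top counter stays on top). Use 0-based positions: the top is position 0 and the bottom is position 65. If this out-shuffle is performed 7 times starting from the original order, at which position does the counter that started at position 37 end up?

Track the counter's position through each out-shuffle:
37 → 9 → 18 → 36 → 7 → 14 → 28 → 56

56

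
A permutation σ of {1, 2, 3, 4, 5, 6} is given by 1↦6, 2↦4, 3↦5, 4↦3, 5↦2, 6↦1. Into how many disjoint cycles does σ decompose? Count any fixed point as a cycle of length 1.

Cycle decomposition: (1 6) (2 4 3 5).
2 cycles.

2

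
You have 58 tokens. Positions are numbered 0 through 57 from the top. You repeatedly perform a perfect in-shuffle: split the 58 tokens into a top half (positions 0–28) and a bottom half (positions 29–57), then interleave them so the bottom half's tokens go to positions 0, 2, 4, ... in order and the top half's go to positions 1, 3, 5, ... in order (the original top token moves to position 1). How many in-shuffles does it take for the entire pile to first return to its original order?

58

The in-shuffle permutes the 58 positions with cycle lengths [58].
Every token is home exactly when every cycle has completed a whole number of laps, i.e. after lcm(58) = 58 in-shuffles.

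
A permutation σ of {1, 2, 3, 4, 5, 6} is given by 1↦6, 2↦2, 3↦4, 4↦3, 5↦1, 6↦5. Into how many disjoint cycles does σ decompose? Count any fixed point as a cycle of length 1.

Cycle decomposition: (1 6 5) (2) (3 4).
3 cycles.

3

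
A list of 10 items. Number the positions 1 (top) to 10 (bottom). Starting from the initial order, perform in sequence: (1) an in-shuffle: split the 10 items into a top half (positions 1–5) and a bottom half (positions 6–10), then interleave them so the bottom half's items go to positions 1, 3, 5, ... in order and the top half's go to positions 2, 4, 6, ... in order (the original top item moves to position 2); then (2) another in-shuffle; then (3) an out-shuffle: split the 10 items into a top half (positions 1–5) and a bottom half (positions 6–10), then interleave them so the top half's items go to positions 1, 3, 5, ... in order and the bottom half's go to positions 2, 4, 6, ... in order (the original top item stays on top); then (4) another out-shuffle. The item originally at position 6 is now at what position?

Track the item from position 6 forward through each operation:
  after op 1 (in-shuffle): 6 → 1
  after op 2 (in-shuffle): 1 → 2
  after op 3 (out-shuffle): 2 → 3
  after op 4 (out-shuffle): 3 → 5

5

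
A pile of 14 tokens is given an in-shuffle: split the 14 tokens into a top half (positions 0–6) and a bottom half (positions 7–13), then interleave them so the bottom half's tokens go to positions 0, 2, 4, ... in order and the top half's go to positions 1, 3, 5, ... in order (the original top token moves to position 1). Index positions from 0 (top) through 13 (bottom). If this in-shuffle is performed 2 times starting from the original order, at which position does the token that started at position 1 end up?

Track the token's position through each in-shuffle:
1 → 3 → 7

7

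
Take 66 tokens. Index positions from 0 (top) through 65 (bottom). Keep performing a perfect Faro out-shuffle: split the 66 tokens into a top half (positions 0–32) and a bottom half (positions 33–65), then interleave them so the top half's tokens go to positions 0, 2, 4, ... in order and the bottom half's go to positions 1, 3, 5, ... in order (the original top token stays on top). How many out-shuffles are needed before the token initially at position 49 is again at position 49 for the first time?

Follow position 49 under repeated out-shuffles:
49 → 33 → 1 → 2 → 4 → 8 → 16 → 32 → 64 → 63 → 61 → 57 → 49
It first returns after 12 out-shuffles.

12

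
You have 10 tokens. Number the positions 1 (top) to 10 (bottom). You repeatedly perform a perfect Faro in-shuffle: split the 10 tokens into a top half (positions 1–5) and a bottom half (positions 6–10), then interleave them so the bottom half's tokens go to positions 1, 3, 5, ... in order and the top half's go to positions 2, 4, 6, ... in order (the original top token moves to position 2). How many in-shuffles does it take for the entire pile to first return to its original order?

10

The in-shuffle permutes the 10 positions with cycle lengths [10].
Every token is home exactly when every cycle has completed a whole number of laps, i.e. after lcm(10) = 10 in-shuffles.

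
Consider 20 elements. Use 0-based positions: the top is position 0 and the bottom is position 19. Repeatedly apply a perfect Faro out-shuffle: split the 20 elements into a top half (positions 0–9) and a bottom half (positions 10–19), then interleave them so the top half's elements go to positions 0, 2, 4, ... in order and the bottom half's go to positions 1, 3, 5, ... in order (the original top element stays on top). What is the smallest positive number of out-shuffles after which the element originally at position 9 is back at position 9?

18

Follow position 9 under repeated out-shuffles:
9 → 18 → 17 → 15 → 11 → 3 → 6 → 12 → 5 → 10 → 1 → 2 → 4 → 8 → 16 → 13 → 7 → 14 → 9
It first returns after 18 out-shuffles.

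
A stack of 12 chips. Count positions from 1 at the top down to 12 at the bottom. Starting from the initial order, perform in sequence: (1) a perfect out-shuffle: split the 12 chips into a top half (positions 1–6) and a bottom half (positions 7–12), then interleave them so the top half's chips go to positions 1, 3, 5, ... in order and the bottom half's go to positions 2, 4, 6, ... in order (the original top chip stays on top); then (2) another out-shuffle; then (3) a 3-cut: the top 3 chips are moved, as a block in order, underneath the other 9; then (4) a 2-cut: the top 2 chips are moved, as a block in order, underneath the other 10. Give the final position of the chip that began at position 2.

12

Track the chip from position 2 forward through each operation:
  after op 1 (out-shuffle): 2 → 3
  after op 2 (out-shuffle): 3 → 5
  after op 3 (cut 3): 5 → 2
  after op 4 (cut 2): 2 → 12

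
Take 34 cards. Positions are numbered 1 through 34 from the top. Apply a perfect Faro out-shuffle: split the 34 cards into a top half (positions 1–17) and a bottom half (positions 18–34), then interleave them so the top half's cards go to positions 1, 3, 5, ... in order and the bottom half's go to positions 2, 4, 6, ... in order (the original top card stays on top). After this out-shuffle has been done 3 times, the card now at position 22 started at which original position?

Work backwards from position 22, undoing one out-shuffle at a time:
22 ← 28 ← 31 ← 16
So the card now at position 22 started at position 16.

16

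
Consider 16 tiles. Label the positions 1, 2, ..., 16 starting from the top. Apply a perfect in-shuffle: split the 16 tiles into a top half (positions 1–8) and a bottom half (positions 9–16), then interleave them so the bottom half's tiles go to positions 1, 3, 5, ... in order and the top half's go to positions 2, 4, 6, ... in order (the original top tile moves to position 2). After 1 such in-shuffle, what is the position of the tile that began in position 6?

12

Track the tile's position through each in-shuffle:
6 → 12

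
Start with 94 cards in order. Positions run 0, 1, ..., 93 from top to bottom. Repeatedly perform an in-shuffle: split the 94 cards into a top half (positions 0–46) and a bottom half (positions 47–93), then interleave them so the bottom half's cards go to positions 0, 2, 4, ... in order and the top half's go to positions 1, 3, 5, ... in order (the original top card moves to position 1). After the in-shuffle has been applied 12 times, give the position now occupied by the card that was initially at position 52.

Track the card's position through each in-shuffle:
52 → 10 → 21 → 43 → 87 → 80 → 66 → 38 → 77 → 60 → 26 → 53 → 12

12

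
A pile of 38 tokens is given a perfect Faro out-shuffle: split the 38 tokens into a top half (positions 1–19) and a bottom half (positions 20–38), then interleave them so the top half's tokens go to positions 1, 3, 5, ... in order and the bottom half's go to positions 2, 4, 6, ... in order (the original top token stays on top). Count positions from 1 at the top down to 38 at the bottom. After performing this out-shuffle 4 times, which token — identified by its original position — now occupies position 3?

15

Work backwards from position 3, undoing one out-shuffle at a time:
3 ← 2 ← 20 ← 29 ← 15
So the token now at position 3 started at position 15.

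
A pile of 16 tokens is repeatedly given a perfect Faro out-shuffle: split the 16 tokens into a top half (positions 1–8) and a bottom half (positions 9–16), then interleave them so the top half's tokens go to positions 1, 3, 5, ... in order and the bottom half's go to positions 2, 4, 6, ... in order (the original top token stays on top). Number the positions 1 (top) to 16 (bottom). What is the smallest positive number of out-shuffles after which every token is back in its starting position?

The out-shuffle permutes the 16 positions with cycle lengths [1, 1, 2, 4, 4, 4].
Every token is home exactly when every cycle has completed a whole number of laps, i.e. after lcm(1, 2, 4) = 4 out-shuffles.

4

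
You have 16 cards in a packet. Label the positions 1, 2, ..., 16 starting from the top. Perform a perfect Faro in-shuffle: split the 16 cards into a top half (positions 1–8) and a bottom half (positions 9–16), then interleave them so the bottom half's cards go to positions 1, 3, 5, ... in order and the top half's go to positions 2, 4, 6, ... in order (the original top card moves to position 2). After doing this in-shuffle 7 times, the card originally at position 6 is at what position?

Track the card's position through each in-shuffle:
6 → 12 → 7 → 14 → 11 → 5 → 10 → 3

3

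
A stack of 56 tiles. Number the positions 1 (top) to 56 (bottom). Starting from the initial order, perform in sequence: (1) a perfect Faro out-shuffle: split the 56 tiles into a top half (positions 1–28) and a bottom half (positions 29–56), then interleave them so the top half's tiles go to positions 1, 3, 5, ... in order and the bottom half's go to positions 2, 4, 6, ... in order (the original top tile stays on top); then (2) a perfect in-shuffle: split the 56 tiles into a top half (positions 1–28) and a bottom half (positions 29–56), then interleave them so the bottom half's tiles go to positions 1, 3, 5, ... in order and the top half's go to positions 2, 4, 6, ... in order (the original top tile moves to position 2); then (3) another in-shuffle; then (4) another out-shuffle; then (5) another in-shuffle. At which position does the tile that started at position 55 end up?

11

Track the tile from position 55 forward through each operation:
  after op 1 (out-shuffle): 55 → 54
  after op 2 (in-shuffle): 54 → 51
  after op 3 (in-shuffle): 51 → 45
  after op 4 (out-shuffle): 45 → 34
  after op 5 (in-shuffle): 34 → 11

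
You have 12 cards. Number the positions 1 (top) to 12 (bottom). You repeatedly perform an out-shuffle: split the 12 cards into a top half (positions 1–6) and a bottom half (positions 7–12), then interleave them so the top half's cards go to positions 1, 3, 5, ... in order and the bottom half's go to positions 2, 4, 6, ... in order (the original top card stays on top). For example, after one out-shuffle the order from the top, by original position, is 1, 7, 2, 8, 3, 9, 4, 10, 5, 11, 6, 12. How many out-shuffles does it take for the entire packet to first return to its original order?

10

The out-shuffle permutes the 12 positions with cycle lengths [1, 1, 10].
Every card is home exactly when every cycle has completed a whole number of laps, i.e. after lcm(1, 10) = 10 out-shuffles.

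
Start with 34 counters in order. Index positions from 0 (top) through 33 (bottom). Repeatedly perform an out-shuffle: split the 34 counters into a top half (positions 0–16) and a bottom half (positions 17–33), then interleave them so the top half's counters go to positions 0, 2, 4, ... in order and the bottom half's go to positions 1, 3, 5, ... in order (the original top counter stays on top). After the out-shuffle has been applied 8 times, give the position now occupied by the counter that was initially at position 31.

16

Track the counter's position through each out-shuffle:
31 → 29 → 25 → 17 → 1 → 2 → 4 → 8 → 16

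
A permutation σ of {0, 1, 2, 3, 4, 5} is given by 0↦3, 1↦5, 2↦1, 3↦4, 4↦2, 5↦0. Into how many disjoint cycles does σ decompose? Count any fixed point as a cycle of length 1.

1

Cycle decomposition: (0 3 4 2 1 5).
1 cycle.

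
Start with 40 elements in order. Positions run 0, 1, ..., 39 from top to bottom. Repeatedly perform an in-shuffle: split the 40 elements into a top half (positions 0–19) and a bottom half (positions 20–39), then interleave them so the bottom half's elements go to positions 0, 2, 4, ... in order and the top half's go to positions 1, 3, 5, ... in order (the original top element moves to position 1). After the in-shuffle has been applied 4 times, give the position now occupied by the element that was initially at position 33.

10

Track the element's position through each in-shuffle:
33 → 26 → 12 → 25 → 10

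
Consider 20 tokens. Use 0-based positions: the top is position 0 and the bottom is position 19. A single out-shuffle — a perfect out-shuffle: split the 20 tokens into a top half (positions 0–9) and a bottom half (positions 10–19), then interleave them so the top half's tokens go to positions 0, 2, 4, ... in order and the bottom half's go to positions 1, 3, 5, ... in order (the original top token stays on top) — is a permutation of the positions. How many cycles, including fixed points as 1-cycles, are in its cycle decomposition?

Trace each unvisited position around until it returns:
(0) (1 2 4 8 16 13 ... len 18) (19)
3 cycles in total.

3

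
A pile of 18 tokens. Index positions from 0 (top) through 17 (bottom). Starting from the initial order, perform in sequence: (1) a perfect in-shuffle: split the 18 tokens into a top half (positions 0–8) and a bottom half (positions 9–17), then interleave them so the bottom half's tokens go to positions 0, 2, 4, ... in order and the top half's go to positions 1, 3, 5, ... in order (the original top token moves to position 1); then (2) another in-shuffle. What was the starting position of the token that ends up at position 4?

Undo the operations in reverse order, starting from position 4:
  undo op 2 (in-shuffle, from bottom half): 4 ← 11
  undo op 1 (in-shuffle, from top half): 11 ← 5
So the token at position 4 came from original position 5.

5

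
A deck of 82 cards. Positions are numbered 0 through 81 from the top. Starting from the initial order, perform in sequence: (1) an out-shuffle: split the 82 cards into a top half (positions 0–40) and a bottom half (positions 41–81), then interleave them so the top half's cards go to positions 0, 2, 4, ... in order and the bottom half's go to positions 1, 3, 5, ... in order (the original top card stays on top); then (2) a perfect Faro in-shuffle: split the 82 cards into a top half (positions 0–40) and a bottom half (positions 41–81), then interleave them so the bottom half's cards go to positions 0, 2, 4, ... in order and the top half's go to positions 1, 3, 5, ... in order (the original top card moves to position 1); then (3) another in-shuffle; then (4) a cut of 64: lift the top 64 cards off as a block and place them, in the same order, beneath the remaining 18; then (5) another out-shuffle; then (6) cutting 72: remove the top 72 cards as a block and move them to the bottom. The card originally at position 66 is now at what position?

Track the card from position 66 forward through each operation:
  after op 1 (out-shuffle): 66 → 51
  after op 2 (in-shuffle): 51 → 20
  after op 3 (in-shuffle): 20 → 41
  after op 4 (cut 64): 41 → 59
  after op 5 (out-shuffle): 59 → 37
  after op 6 (cut 72): 37 → 47

47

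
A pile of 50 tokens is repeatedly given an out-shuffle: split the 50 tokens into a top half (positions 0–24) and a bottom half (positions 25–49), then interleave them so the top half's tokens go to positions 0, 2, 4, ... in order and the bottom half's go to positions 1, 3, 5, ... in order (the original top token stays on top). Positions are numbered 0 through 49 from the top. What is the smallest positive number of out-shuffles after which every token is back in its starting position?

The out-shuffle permutes the 50 positions with cycle lengths [1, 1, 3, 3, 21, 21].
Every token is home exactly when every cycle has completed a whole number of laps, i.e. after lcm(1, 3, 21) = 21 out-shuffles.

21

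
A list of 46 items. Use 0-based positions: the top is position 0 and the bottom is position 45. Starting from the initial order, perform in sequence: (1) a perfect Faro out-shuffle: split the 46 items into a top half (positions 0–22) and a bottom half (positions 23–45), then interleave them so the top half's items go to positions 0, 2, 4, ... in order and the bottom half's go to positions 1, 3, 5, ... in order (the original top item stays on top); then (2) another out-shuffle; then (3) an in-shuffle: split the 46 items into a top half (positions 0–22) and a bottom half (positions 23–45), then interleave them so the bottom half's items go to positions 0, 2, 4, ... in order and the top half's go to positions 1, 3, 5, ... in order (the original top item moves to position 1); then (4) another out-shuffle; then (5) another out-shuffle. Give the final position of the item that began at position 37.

18

Track the item from position 37 forward through each operation:
  after op 1 (out-shuffle): 37 → 29
  after op 2 (out-shuffle): 29 → 13
  after op 3 (in-shuffle): 13 → 27
  after op 4 (out-shuffle): 27 → 9
  after op 5 (out-shuffle): 9 → 18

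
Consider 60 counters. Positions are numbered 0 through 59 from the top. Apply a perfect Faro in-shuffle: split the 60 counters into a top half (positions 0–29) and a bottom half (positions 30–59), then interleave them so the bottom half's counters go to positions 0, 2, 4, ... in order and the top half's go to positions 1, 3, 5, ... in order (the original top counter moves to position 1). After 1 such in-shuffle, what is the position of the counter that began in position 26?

53

Track the counter's position through each in-shuffle:
26 → 53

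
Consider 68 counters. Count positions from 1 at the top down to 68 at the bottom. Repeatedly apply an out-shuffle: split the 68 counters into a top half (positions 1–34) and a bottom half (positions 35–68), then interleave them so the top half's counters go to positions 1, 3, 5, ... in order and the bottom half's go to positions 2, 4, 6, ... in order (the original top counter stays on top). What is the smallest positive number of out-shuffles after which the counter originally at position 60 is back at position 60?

66

Follow position 60 under repeated out-shuffles:
60 → 52 → 36 → 4 → 7 → 13 → 25 → 49 → ... → 60 (length 66)
It first returns after 66 out-shuffles.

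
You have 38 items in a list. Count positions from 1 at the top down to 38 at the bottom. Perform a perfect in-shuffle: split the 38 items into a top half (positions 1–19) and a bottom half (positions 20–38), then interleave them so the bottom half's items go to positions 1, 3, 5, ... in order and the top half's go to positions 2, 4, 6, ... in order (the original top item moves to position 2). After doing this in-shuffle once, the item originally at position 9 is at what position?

18

Track the item's position through each in-shuffle:
9 → 18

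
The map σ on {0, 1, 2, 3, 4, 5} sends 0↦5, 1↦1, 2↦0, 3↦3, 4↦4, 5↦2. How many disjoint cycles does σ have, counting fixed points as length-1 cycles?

4

Cycle decomposition: (0 5 2) (1) (3) (4).
4 cycles.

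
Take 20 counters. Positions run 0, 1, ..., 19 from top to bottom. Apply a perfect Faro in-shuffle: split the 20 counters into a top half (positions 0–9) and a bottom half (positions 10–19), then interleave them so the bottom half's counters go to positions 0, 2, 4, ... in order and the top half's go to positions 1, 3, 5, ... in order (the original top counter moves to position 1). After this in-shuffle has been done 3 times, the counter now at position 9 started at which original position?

16

Work backwards from position 9, undoing one in-shuffle at a time:
9 ← 4 ← 12 ← 16
So the counter now at position 9 started at position 16.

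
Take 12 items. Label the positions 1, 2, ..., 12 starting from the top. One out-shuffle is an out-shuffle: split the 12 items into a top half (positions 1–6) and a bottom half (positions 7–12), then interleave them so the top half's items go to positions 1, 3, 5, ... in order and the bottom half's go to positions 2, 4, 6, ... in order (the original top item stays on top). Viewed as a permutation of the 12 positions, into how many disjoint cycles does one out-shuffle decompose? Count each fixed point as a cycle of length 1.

Trace each unvisited position around until it returns:
(1) (2 3 5 9 6 11 10 8 4 7) (12)
3 cycles in total.

3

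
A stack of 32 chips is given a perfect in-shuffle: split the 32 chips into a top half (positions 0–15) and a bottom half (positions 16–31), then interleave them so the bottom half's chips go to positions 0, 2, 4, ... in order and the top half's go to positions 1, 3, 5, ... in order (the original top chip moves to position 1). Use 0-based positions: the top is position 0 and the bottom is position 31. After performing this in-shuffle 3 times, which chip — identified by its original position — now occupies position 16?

Work backwards from position 16, undoing one in-shuffle at a time:
16 ← 24 ← 28 ← 30
So the chip now at position 16 started at position 30.

30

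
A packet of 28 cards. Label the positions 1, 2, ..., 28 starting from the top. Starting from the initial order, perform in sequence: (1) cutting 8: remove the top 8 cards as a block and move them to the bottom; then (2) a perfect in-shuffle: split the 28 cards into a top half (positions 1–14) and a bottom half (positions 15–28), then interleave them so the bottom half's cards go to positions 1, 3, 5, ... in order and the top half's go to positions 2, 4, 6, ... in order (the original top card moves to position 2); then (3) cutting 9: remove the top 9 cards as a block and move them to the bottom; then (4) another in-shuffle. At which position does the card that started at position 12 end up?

Track the card from position 12 forward through each operation:
  after op 1 (cut 8): 12 → 4
  after op 2 (in-shuffle): 4 → 8
  after op 3 (cut 9): 8 → 27
  after op 4 (in-shuffle): 27 → 25

25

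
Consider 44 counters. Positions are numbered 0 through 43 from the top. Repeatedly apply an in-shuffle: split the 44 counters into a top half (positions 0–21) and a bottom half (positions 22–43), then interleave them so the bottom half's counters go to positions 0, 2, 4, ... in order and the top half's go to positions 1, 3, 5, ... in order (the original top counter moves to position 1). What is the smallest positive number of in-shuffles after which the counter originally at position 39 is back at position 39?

Follow position 39 under repeated in-shuffles:
39 → 34 → 24 → 4 → 9 → 19 → 39
It first returns after 6 in-shuffles.

6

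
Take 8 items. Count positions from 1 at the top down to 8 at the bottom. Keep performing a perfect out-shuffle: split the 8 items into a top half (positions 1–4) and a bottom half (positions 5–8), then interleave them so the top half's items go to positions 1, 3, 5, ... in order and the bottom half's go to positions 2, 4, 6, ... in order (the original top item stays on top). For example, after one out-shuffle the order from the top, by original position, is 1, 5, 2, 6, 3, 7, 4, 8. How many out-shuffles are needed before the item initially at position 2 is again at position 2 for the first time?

3

Follow position 2 under repeated out-shuffles:
2 → 3 → 5 → 2
It first returns after 3 out-shuffles.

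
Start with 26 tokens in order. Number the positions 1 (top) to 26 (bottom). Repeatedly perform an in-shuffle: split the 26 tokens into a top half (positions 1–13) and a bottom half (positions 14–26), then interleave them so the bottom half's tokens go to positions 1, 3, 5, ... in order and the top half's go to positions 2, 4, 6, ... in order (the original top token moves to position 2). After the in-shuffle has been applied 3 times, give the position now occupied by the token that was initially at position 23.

22

Track the token's position through each in-shuffle:
23 → 19 → 11 → 22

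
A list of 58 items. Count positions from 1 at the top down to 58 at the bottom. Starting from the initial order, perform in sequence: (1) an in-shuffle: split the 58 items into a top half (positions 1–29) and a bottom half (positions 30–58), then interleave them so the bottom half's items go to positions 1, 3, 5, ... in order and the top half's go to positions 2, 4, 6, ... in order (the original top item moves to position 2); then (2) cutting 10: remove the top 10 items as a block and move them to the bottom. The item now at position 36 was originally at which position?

Undo the operations in reverse order, starting from position 36:
  undo op 2 (cut 10): 36 ← 46
  undo op 1 (in-shuffle, from top half): 46 ← 23
So the item at position 36 came from original position 23.

23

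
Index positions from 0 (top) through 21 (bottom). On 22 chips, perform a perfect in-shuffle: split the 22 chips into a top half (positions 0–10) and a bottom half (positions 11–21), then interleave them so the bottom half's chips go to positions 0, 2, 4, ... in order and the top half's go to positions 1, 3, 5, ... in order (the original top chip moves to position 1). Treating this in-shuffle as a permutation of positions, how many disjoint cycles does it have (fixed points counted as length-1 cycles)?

Trace each unvisited position around until it returns:
(0 1 3 7 15 8 ... len 11) (4 9 19 16 10 21 ... len 11)
2 cycles in total.

2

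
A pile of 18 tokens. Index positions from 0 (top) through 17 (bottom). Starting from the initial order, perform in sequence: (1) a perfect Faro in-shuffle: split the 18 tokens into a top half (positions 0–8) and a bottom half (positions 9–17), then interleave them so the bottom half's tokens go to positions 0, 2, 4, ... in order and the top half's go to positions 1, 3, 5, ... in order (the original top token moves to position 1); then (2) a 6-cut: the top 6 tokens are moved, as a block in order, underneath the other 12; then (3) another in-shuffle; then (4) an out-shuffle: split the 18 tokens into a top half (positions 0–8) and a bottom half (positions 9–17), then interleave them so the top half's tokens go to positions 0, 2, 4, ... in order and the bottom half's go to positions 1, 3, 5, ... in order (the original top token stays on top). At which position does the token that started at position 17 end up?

Track the token from position 17 forward through each operation:
  after op 1 (in-shuffle): 17 → 16
  after op 2 (cut 6): 16 → 10
  after op 3 (in-shuffle): 10 → 2
  after op 4 (out-shuffle): 2 → 4

4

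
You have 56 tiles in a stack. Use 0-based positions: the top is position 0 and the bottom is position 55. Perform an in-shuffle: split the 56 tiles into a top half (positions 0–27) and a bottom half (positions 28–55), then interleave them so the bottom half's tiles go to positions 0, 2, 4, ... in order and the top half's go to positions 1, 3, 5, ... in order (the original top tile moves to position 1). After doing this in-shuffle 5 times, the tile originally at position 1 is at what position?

Track the tile's position through each in-shuffle:
1 → 3 → 7 → 15 → 31 → 6

6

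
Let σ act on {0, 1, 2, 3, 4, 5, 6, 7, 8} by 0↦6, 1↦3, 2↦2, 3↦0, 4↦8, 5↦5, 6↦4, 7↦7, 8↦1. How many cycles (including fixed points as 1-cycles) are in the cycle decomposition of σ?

4

Cycle decomposition: (0 6 4 8 1 3) (2) (5) (7).
4 cycles.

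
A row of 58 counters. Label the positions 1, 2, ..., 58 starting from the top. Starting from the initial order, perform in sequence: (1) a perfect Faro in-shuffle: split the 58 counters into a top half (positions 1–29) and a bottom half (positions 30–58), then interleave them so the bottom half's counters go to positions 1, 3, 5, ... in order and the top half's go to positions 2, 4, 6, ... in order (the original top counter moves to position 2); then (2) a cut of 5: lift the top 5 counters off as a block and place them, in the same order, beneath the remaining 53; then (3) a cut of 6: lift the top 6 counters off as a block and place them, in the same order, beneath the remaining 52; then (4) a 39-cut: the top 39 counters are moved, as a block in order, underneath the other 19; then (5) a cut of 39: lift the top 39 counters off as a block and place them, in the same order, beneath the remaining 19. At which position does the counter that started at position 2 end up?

Track the counter from position 2 forward through each operation:
  after op 1 (in-shuffle): 2 → 4
  after op 2 (cut 5): 4 → 57
  after op 3 (cut 6): 57 → 51
  after op 4 (cut 39): 51 → 12
  after op 5 (cut 39): 12 → 31

31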